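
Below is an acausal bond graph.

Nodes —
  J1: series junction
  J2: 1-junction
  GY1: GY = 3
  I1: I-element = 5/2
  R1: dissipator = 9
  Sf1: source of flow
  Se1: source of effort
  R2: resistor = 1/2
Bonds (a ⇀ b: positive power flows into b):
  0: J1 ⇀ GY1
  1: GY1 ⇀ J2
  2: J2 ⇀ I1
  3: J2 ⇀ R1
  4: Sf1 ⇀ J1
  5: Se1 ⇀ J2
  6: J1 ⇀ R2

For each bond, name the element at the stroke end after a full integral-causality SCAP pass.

#4 |Sf1  (source Sf1 imposes f)
#5 |J2  (source Se1 imposes e)
#0 |J1  (J1: bond 4 brought flow, rest push out)
#6 |J1  (1-jn J1 has f-setter on 4)
#1 |J2  (GY1: gyrator matches bond 0)
#2 |I1  (I1 integral (f out))
#3 |J2  (1-jn J2 has f-setter on 2)

#0 stroke→J1
#1 stroke→J2
#2 stroke→I1
#3 stroke→J2
#4 stroke→Sf1
#5 stroke→J2
#6 stroke→J1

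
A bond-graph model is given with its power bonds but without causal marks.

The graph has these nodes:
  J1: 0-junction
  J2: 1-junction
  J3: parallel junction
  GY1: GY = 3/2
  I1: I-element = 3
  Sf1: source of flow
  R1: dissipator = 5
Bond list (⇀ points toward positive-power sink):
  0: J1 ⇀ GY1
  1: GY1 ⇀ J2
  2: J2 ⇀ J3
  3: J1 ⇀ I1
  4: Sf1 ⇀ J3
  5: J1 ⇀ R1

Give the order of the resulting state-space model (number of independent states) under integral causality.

#4 stroke at Sf1  (Sf1 fixes flow; stroke at Sf1)
#2 stroke at J3  (closing 0-jn rule on J3)
#1 stroke at J2  (common-f at J2 fixed by 2)
#0 stroke at J1  (through GY1, causality inverts; strokes same side of GY1)
#3 stroke at I1  (J1: bond 0 brought effort, rest push out)
#5 stroke at R1  (J1 effort already set via bond 0)

1  (I1 all integral)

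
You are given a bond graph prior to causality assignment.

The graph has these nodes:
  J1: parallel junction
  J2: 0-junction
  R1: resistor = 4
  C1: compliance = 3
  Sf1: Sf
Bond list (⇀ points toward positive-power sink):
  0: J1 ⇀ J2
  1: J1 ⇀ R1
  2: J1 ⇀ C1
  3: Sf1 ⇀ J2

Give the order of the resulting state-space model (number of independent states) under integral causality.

1  (C1 all integral)

b3 stroke at Sf1  (Sf1: flow source, stroke at near end)
b0 stroke at J2  (J2: last free bond brings effort in)
b2 stroke at J1  (C1: C, integral causality)
b1 stroke at R1  (J1 effort already set via bond 2)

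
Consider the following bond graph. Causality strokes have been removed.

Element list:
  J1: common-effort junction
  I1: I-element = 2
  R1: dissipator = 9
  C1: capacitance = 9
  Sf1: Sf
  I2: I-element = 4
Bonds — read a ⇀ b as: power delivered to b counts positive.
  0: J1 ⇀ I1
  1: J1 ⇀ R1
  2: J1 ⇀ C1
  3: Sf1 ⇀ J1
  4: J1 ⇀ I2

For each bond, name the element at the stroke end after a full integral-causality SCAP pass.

#0 stroke→I1
#1 stroke→R1
#2 stroke→J1
#3 stroke→Sf1
#4 stroke→I2

b3 stroke at Sf1  (Sf1 fixes flow; stroke at Sf1)
b0 stroke at I1  (prefer integral on I1)
b2 stroke at J1  (C1 outputs effort q/C1)
b1 stroke at R1  (J1: bond 2 brought effort, rest push out)
b4 stroke at I2  (J1 effort already set via bond 2)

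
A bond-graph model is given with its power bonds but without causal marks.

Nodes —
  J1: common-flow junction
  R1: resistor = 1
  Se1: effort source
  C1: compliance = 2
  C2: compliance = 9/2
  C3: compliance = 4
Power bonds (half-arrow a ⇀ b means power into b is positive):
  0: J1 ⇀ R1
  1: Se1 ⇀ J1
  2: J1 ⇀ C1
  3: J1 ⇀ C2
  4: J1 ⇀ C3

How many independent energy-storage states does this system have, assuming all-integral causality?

#1 stroke at J1  (Se1 fixes effort; stroke away)
#2 stroke at J1  (C1 integral (e out))
#3 stroke at J1  (C2 integral (e out))
#4 stroke at J1  (prefer integral on C3)
#0 stroke at R1  (closing 1-jn rule on J1)

3  (C1, C2, C3 all integral)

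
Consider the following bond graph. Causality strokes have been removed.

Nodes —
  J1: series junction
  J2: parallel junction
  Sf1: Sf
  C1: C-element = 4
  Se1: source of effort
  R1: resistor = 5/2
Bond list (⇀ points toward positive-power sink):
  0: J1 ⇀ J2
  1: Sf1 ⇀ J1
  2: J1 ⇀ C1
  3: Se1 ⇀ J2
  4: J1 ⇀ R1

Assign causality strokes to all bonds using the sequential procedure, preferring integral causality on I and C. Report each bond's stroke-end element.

#0 stroke at J1
#1 stroke at Sf1
#2 stroke at J1
#3 stroke at J2
#4 stroke at J1

b1 stroke at Sf1  (Sf1 (Sf) sets flow on bond)
b3 stroke at J2  (source Se1 imposes e)
b0 stroke at J1  (J1: bond 1 brought flow, rest push out)
b2 stroke at J1  (J1 flow already set via bond 1)
b4 stroke at J1  (J1 flow already set via bond 1)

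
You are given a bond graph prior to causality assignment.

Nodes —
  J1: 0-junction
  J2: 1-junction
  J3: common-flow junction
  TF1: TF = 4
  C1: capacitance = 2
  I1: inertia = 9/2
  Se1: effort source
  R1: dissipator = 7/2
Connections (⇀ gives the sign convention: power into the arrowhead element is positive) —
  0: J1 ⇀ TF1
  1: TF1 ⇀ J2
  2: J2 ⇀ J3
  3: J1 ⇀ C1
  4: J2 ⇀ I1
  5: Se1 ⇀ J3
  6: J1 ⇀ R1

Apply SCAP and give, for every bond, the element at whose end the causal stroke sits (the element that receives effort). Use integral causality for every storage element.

#5 |J3  (Se1 (Se) sets effort on bond)
#2 |J2  (J3: last free bond brings flow in)
#3 |J1  (C1 outputs effort q/C1)
#0 |TF1  (0-jn J1 has e-setter on 3)
#6 |R1  (0-jn J1 has e-setter on 3)
#1 |J2  (TF1: transformer flips bond 0)
#4 |I1  (only one flow-in slot at J2)

bond 0 |TF1
bond 1 |J2
bond 2 |J2
bond 3 |J1
bond 4 |I1
bond 5 |J3
bond 6 |R1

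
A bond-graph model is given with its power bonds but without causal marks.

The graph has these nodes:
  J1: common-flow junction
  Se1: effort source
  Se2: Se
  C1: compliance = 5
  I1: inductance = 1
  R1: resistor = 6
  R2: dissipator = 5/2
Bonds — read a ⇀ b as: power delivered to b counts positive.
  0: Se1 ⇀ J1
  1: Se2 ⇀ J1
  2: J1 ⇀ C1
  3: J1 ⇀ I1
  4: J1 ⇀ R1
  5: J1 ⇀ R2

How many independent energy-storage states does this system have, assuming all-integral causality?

2  (C1, I1 all integral)

#0 →J1  (Se1 (Se) sets effort on bond)
#1 →J1  (Se2: effort source, stroke at far end)
#2 →J1  (prefer integral on C1)
#3 →I1  (I1 integral (f out))
#4 →J1  (1-jn J1 has f-setter on 3)
#5 →J1  (common-f at J1 fixed by 3)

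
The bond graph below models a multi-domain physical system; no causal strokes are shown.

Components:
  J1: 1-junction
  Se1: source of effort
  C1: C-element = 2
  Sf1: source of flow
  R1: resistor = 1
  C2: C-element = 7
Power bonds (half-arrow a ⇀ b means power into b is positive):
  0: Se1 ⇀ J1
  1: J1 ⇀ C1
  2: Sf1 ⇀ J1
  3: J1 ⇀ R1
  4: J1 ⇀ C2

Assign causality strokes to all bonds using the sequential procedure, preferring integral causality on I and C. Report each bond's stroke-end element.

#0 stroke→J1
#1 stroke→J1
#2 stroke→Sf1
#3 stroke→J1
#4 stroke→J1

bond 0 stroke→J1  (Se1: effort source, stroke at far end)
bond 2 stroke→Sf1  (Sf1: flow source, stroke at near end)
bond 1 stroke→J1  (common-f at J1 fixed by 2)
bond 3 stroke→J1  (J1: bond 2 brought flow, rest push out)
bond 4 stroke→J1  (common-f at J1 fixed by 2)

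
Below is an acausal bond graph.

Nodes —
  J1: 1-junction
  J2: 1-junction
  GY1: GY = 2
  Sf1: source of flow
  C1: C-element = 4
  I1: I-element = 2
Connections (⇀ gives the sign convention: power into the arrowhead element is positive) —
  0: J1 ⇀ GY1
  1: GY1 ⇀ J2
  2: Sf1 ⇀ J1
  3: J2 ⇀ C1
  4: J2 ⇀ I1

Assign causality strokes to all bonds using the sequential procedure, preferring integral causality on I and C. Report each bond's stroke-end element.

β0 stroke→J1
β1 stroke→J2
β2 stroke→Sf1
β3 stroke→J2
β4 stroke→I1

bond 2 →Sf1  (Sf1 (Sf) sets flow on bond)
bond 0 →J1  (J1: bond 2 brought flow, rest push out)
bond 1 →J2  (GY1 both-in/both-out from 0)
bond 3 →J2  (C1 outputs effort q/C1)
bond 4 →I1  (J2: last free bond brings flow in)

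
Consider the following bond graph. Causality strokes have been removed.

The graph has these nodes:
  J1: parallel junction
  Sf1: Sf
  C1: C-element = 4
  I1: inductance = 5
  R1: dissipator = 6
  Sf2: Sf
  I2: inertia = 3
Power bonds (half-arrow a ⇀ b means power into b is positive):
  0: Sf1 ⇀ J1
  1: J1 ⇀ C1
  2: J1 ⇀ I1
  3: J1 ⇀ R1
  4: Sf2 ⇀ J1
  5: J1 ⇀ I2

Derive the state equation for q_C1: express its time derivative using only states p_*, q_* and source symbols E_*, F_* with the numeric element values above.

#0 |Sf1  (source Sf1 imposes f)
#4 |Sf2  (Sf2 (Sf) sets flow on bond)
#1 |J1  (C1: C, integral causality)
#2 |I1  (0-jn J1 has e-setter on 1)
#3 |R1  (J1: bond 1 brought effort, rest push out)
#5 |I2  (J1 effort already set via bond 1)

dq_C1/dt = F_Sf1 + F_Sf2 - p_I1/5 - p_I2/3 - q_C1/24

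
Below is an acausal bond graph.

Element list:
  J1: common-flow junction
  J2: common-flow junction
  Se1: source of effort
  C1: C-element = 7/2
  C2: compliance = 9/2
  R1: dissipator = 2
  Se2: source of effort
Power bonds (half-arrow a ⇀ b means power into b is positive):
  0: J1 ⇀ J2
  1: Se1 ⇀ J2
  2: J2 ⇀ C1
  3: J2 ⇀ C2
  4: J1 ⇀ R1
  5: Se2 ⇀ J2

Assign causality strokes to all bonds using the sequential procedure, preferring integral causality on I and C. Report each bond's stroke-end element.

#1 |J2  (Se1: effort source, stroke at far end)
#5 |J2  (Se2 fixes effort; stroke away)
#2 |J2  (prefer integral on C1)
#3 |J2  (C2: C, integral causality)
#0 |J1  (only one flow-in slot at J2)
#4 |R1  (J1 needs exactly one f-in)

β0 stroke→J1
β1 stroke→J2
β2 stroke→J2
β3 stroke→J2
β4 stroke→R1
β5 stroke→J2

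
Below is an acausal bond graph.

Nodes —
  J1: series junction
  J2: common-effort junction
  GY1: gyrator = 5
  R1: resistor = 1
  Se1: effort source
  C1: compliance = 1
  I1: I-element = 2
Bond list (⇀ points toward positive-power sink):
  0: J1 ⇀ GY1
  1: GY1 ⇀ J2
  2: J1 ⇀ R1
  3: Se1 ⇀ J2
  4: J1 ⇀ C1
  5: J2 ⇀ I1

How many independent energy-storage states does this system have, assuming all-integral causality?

b3 stroke→J2  (Se1 fixes effort; stroke away)
b1 stroke→GY1  (common-e at J2 fixed by 3)
b5 stroke→I1  (J2: bond 3 brought effort, rest push out)
b0 stroke→GY1  (through GY1, causality inverts; strokes same side of GY1)
b2 stroke→J1  (J1: bond 0 brought flow, rest push out)
b4 stroke→J1  (J1 flow already set via bond 0)

2  (C1, I1 all integral)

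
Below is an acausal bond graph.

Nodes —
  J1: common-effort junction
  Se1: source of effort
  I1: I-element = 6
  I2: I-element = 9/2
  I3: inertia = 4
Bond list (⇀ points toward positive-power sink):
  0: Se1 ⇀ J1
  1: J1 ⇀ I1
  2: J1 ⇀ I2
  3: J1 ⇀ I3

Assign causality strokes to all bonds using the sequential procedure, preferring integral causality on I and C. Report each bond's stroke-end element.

bond 0 stroke→J1
bond 1 stroke→I1
bond 2 stroke→I2
bond 3 stroke→I3

#0 →J1  (Se1: effort source, stroke at far end)
#1 →I1  (J1: bond 0 brought effort, rest push out)
#2 →I2  (common-e at J1 fixed by 0)
#3 →I3  (J1 effort already set via bond 0)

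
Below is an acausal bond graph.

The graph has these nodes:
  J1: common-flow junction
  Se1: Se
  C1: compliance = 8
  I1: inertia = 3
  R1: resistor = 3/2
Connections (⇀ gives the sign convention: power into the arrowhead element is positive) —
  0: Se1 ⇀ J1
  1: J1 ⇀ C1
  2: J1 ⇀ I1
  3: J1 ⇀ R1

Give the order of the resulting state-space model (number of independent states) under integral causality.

#0 |J1  (Se1 fixes effort; stroke away)
#1 |J1  (C1: C, integral causality)
#2 |I1  (I1 outputs flow p/I1)
#3 |J1  (common-f at J1 fixed by 2)

2  (C1, I1 all integral)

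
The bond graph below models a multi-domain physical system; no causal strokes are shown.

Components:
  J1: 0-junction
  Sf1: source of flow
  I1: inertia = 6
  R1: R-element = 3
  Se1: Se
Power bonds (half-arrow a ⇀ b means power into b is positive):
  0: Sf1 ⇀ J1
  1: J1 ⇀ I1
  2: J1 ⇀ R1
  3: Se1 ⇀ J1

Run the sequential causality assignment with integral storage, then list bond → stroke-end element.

β0 →Sf1  (Sf1: flow source, stroke at near end)
β3 →J1  (Se1 fixes effort; stroke away)
β1 →I1  (common-e at J1 fixed by 3)
β2 →R1  (common-e at J1 fixed by 3)

b0 stroke at Sf1
b1 stroke at I1
b2 stroke at R1
b3 stroke at J1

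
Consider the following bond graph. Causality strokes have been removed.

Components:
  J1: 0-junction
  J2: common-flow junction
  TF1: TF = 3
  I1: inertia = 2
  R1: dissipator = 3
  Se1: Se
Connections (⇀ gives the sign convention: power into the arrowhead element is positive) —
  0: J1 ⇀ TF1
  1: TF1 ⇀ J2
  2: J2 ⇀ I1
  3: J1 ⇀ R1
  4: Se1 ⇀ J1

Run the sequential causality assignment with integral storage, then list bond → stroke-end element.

#4 stroke at J1  (Se1 (Se) sets effort on bond)
#0 stroke at TF1  (J1 effort already set via bond 4)
#3 stroke at R1  (J1: bond 4 brought effort, rest push out)
#1 stroke at J2  (TF1: transformer flips bond 0)
#2 stroke at I1  (J2 needs exactly one f-in)

bond 0 stroke→TF1
bond 1 stroke→J2
bond 2 stroke→I1
bond 3 stroke→R1
bond 4 stroke→J1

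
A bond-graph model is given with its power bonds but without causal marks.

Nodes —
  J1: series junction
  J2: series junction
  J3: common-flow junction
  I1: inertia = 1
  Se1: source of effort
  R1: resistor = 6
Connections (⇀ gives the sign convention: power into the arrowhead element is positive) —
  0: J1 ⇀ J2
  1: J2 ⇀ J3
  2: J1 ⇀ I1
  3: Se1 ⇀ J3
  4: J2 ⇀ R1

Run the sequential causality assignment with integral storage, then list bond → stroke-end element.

β3 stroke→J3  (Se1 fixes effort; stroke away)
β1 stroke→J2  (J3: last free bond brings flow in)
β2 stroke→I1  (prefer integral on I1)
β0 stroke→J1  (J1: bond 2 brought flow, rest push out)
β4 stroke→J2  (common-f at J2 fixed by 0)

bond 0 stroke→J1
bond 1 stroke→J2
bond 2 stroke→I1
bond 3 stroke→J3
bond 4 stroke→J2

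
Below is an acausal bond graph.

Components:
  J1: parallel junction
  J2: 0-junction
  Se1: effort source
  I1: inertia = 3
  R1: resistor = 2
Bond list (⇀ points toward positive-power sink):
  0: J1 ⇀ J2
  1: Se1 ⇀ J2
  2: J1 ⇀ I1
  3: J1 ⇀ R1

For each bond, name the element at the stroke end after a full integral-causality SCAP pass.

#0 stroke→J1
#1 stroke→J2
#2 stroke→I1
#3 stroke→R1

β1 stroke→J2  (Se1 fixes effort; stroke away)
β0 stroke→J1  (common-e at J2 fixed by 1)
β2 stroke→I1  (0-jn J1 has e-setter on 0)
β3 stroke→R1  (common-e at J1 fixed by 0)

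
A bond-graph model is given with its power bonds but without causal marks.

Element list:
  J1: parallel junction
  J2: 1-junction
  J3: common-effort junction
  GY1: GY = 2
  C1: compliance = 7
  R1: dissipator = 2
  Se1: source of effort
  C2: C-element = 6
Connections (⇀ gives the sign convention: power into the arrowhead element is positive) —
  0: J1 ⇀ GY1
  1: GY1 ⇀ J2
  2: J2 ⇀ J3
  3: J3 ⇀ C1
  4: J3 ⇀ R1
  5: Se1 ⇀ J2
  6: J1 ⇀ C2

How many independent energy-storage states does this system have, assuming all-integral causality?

β5 stroke at J2  (Se1 (Se) sets effort on bond)
β3 stroke at J3  (C1: C, integral causality)
β2 stroke at J2  (0-jn J3 has e-setter on 3)
β4 stroke at R1  (J3: bond 3 brought effort, rest push out)
β1 stroke at GY1  (J2: last free bond brings flow in)
β0 stroke at GY1  (GY1: gyrator matches bond 1)
β6 stroke at J1  (closing 0-jn rule on J1)

2  (C1, C2 all integral)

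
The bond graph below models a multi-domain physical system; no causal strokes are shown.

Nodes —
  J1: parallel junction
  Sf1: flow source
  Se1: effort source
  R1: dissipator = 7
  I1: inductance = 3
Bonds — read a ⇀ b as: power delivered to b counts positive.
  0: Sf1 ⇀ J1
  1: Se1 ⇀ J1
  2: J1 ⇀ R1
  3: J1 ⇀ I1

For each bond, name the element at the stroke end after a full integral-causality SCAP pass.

#0 →Sf1
#1 →J1
#2 →R1
#3 →I1

#0 |Sf1  (source Sf1 imposes f)
#1 |J1  (Se1 (Se) sets effort on bond)
#2 |R1  (common-e at J1 fixed by 1)
#3 |I1  (J1: bond 1 brought effort, rest push out)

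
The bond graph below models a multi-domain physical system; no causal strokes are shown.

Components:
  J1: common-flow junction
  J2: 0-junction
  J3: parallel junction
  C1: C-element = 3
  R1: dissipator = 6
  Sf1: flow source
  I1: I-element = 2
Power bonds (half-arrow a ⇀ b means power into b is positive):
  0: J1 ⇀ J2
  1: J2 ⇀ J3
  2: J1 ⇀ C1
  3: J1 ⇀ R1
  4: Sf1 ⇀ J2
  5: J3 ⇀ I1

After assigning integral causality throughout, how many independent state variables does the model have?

β4 →Sf1  (Sf1: flow source, stroke at near end)
β2 →J1  (C1: C, integral causality)
β5 →I1  (I1 integral (f out))
β1 →J3  (closing 0-jn rule on J3)
β0 →J2  (J2: last free bond brings effort in)
β3 →J1  (J1 flow already set via bond 0)

2  (C1, I1 all integral)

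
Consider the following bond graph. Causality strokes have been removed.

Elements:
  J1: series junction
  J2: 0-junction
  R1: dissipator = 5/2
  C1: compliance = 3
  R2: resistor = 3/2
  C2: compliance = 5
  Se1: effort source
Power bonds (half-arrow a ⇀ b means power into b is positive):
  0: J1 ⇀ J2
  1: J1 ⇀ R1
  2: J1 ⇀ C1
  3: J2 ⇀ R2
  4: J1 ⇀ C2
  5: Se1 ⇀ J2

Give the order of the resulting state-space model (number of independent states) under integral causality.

β5 stroke→J2  (Se1 fixes effort; stroke away)
β0 stroke→J1  (0-jn J2 has e-setter on 5)
β3 stroke→R2  (0-jn J2 has e-setter on 5)
β2 stroke→J1  (C1 integral (e out))
β4 stroke→J1  (C2 outputs effort q/C2)
β1 stroke→R1  (only one flow-in slot at J1)

2  (C1, C2 all integral)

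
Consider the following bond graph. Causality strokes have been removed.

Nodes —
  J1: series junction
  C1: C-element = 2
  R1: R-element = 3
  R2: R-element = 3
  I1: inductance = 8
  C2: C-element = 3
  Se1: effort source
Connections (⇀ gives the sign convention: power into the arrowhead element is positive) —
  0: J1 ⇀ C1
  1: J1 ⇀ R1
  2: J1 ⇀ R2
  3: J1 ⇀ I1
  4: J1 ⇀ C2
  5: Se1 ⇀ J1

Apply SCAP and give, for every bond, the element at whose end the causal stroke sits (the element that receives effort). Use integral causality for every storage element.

β5 stroke→J1  (Se1 fixes effort; stroke away)
β0 stroke→J1  (C1: C, integral causality)
β3 stroke→I1  (prefer integral on I1)
β1 stroke→J1  (1-jn J1 has f-setter on 3)
β2 stroke→J1  (J1 flow already set via bond 3)
β4 stroke→J1  (common-f at J1 fixed by 3)

b0 →J1
b1 →J1
b2 →J1
b3 →I1
b4 →J1
b5 →J1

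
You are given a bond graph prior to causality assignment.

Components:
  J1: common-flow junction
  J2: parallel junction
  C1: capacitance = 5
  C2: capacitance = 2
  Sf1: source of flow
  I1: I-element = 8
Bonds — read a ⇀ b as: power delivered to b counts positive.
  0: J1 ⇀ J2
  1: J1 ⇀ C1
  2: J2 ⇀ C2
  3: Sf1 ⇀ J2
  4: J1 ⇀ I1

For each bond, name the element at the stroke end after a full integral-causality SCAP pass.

bond 0 →J1
bond 1 →J1
bond 2 →J2
bond 3 →Sf1
bond 4 →I1

#3 stroke at Sf1  (Sf1 (Sf) sets flow on bond)
#1 stroke at J1  (C1 outputs effort q/C1)
#2 stroke at J2  (C2 outputs effort q/C2)
#0 stroke at J1  (J2 effort already set via bond 2)
#4 stroke at I1  (closing 1-jn rule on J1)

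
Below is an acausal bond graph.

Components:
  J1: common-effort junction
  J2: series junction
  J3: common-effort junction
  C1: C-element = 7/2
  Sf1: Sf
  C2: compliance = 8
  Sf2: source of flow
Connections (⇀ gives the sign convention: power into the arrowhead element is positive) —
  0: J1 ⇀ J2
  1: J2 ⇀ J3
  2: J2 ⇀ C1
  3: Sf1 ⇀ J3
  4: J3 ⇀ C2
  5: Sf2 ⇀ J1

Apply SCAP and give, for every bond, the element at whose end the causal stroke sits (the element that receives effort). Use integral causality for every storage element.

β3 stroke→Sf1  (Sf1 (Sf) sets flow on bond)
β5 stroke→Sf2  (source Sf2 imposes f)
β0 stroke→J1  (J1: last free bond brings effort in)
β1 stroke→J2  (J2 flow already set via bond 0)
β2 stroke→J2  (common-f at J2 fixed by 0)
β4 stroke→J3  (J3 needs exactly one e-in)

bond 0 →J1
bond 1 →J2
bond 2 →J2
bond 3 →Sf1
bond 4 →J3
bond 5 →Sf2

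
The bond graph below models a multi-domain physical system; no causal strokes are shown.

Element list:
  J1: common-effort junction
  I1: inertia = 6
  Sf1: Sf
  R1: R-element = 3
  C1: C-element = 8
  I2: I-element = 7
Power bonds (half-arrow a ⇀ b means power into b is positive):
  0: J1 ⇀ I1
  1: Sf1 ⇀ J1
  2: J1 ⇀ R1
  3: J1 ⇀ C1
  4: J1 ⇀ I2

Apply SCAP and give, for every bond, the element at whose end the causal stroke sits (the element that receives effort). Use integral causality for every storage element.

β1 stroke→Sf1  (source Sf1 imposes f)
β0 stroke→I1  (I1 integral (f out))
β3 stroke→J1  (C1 outputs effort q/C1)
β2 stroke→R1  (J1: bond 3 brought effort, rest push out)
β4 stroke→I2  (J1 effort already set via bond 3)

#0 stroke→I1
#1 stroke→Sf1
#2 stroke→R1
#3 stroke→J1
#4 stroke→I2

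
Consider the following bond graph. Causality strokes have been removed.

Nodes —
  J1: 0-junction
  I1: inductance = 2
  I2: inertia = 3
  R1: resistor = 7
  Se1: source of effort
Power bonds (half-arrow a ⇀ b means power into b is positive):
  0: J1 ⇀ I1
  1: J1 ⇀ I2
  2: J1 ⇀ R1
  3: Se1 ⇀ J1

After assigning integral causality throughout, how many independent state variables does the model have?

2  (I1, I2 all integral)

bond 3 →J1  (Se1: effort source, stroke at far end)
bond 0 →I1  (J1: bond 3 brought effort, rest push out)
bond 1 →I2  (common-e at J1 fixed by 3)
bond 2 →R1  (common-e at J1 fixed by 3)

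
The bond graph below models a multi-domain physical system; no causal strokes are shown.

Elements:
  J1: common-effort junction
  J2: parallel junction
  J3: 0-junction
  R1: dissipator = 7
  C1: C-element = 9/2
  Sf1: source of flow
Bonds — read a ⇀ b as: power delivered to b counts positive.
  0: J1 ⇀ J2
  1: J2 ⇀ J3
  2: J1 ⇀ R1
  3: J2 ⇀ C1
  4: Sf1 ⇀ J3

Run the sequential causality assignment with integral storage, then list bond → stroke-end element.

#0 |J1
#1 |J3
#2 |R1
#3 |J2
#4 |Sf1

bond 4 |Sf1  (Sf1: flow source, stroke at near end)
bond 1 |J3  (only one effort-in slot at J3)
bond 3 |J2  (C1 integral (e out))
bond 0 |J1  (common-e at J2 fixed by 3)
bond 2 |R1  (J1 effort already set via bond 0)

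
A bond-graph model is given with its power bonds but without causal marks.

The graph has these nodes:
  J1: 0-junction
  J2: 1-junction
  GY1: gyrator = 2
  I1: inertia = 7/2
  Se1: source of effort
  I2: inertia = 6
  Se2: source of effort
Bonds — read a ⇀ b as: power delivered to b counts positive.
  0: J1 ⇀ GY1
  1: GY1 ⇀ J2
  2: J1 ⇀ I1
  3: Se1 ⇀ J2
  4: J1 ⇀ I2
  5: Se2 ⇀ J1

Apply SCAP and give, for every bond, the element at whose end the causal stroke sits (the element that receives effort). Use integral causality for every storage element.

#3 stroke at J2  (Se1 fixes effort; stroke away)
#5 stroke at J1  (Se2 fixes effort; stroke away)
#0 stroke at GY1  (common-e at J1 fixed by 5)
#2 stroke at I1  (common-e at J1 fixed by 5)
#4 stroke at I2  (0-jn J1 has e-setter on 5)
#1 stroke at GY1  (closing 1-jn rule on J2)

b0 stroke at GY1
b1 stroke at GY1
b2 stroke at I1
b3 stroke at J2
b4 stroke at I2
b5 stroke at J1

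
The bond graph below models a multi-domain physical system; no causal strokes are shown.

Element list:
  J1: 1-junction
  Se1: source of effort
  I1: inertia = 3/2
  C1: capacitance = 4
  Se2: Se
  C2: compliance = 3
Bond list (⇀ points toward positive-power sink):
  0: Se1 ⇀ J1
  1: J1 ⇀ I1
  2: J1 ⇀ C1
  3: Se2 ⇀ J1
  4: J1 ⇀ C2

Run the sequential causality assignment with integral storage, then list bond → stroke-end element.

#0 →J1  (Se1 fixes effort; stroke away)
#3 →J1  (Se2: effort source, stroke at far end)
#1 →I1  (prefer integral on I1)
#2 →J1  (J1: bond 1 brought flow, rest push out)
#4 →J1  (J1 flow already set via bond 1)

β0 stroke at J1
β1 stroke at I1
β2 stroke at J1
β3 stroke at J1
β4 stroke at J1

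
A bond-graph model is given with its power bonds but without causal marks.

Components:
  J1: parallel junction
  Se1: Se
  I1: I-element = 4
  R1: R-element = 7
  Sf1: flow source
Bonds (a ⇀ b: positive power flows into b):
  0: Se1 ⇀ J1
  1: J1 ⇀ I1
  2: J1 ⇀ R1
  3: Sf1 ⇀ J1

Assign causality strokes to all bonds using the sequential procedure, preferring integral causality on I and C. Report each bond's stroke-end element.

b0 |J1  (Se1 (Se) sets effort on bond)
b3 |Sf1  (Sf1 (Sf) sets flow on bond)
b1 |I1  (J1: bond 0 brought effort, rest push out)
b2 |R1  (0-jn J1 has e-setter on 0)

b0 stroke→J1
b1 stroke→I1
b2 stroke→R1
b3 stroke→Sf1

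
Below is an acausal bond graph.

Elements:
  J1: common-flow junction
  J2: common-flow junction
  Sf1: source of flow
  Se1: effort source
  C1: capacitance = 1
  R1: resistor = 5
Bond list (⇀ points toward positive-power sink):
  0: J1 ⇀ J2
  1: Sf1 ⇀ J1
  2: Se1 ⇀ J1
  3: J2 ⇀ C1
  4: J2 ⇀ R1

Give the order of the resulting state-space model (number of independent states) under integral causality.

β1 |Sf1  (Sf1 fixes flow; stroke at Sf1)
β2 |J1  (source Se1 imposes e)
β0 |J1  (common-f at J1 fixed by 1)
β3 |J2  (J2 flow already set via bond 0)
β4 |J2  (J2 flow already set via bond 0)

1  (C1 all integral)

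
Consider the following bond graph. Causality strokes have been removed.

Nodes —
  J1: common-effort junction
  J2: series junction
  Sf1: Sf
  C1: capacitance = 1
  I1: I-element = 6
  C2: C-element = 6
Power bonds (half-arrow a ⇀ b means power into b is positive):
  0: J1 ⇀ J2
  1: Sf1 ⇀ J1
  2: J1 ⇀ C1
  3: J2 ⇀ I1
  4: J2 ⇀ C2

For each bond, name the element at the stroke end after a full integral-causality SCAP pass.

#0 |J2
#1 |Sf1
#2 |J1
#3 |I1
#4 |J2

#1 |Sf1  (Sf1 fixes flow; stroke at Sf1)
#2 |J1  (C1 outputs effort q/C1)
#0 |J2  (J1: bond 2 brought effort, rest push out)
#3 |I1  (I1 integral (f out))
#4 |J2  (1-jn J2 has f-setter on 3)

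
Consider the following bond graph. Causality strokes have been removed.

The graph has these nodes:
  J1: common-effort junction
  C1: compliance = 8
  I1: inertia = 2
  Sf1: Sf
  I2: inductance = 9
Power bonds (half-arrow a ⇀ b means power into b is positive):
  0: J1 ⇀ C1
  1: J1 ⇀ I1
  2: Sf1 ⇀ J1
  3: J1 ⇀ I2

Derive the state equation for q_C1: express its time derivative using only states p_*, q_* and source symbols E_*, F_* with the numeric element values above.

dq_C1/dt = F_Sf1 - p_I1/2 - p_I2/9

#2 |Sf1  (Sf1 (Sf) sets flow on bond)
#0 |J1  (C1: C, integral causality)
#1 |I1  (J1 effort already set via bond 0)
#3 |I2  (J1: bond 0 brought effort, rest push out)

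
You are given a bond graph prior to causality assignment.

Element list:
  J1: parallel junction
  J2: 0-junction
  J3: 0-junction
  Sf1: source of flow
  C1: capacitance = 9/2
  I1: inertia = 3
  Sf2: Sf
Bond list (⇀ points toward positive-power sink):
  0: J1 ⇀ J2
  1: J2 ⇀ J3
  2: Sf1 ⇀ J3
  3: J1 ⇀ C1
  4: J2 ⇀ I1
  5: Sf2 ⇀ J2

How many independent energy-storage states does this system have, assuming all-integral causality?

bond 2 stroke at Sf1  (source Sf1 imposes f)
bond 5 stroke at Sf2  (Sf2 (Sf) sets flow on bond)
bond 1 stroke at J3  (only one effort-in slot at J3)
bond 3 stroke at J1  (C1 outputs effort q/C1)
bond 0 stroke at J2  (J1 effort already set via bond 3)
bond 4 stroke at I1  (0-jn J2 has e-setter on 0)

2  (C1, I1 all integral)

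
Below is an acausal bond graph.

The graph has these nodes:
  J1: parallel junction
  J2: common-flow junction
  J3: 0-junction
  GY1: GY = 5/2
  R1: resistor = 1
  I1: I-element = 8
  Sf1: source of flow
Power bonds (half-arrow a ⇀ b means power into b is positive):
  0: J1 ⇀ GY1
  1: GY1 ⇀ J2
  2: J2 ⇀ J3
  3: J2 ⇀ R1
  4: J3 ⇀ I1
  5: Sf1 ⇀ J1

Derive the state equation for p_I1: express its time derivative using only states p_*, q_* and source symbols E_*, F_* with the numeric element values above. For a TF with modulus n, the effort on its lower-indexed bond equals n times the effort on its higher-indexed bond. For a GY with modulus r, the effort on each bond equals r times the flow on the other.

dp_I1/dt = 5*F_Sf1/2 - p_I1/8

β5 |Sf1  (Sf1 fixes flow; stroke at Sf1)
β0 |J1  (J1: last free bond brings effort in)
β1 |J2  (GY1 both-in/both-out from 0)
β4 |I1  (prefer integral on I1)
β2 |J3  (J3 needs exactly one e-in)
β3 |J2  (J2: bond 2 brought flow, rest push out)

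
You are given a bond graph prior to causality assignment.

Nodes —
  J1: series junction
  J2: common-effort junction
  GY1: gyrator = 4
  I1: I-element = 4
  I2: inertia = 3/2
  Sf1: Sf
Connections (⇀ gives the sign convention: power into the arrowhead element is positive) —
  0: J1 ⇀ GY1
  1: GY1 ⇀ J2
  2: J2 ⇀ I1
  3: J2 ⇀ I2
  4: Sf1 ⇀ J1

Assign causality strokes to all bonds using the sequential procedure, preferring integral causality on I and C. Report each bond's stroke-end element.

b4 |Sf1  (Sf1: flow source, stroke at near end)
b0 |J1  (common-f at J1 fixed by 4)
b1 |J2  (through GY1, causality inverts; strokes same side of GY1)
b2 |I1  (common-e at J2 fixed by 1)
b3 |I2  (J2 effort already set via bond 1)

bond 0 stroke at J1
bond 1 stroke at J2
bond 2 stroke at I1
bond 3 stroke at I2
bond 4 stroke at Sf1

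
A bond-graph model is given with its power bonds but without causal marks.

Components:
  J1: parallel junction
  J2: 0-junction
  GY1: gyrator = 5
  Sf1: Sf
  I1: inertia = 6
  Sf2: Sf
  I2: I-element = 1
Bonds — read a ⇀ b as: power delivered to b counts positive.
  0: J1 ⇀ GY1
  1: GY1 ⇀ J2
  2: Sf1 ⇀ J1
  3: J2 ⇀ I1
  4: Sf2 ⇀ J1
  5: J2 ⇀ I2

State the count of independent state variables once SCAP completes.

bond 2 stroke at Sf1  (source Sf1 imposes f)
bond 4 stroke at Sf2  (source Sf2 imposes f)
bond 0 stroke at J1  (J1 needs exactly one e-in)
bond 1 stroke at J2  (through GY1, causality inverts; strokes same side of GY1)
bond 3 stroke at I1  (J2 effort already set via bond 1)
bond 5 stroke at I2  (common-e at J2 fixed by 1)

2  (I1, I2 all integral)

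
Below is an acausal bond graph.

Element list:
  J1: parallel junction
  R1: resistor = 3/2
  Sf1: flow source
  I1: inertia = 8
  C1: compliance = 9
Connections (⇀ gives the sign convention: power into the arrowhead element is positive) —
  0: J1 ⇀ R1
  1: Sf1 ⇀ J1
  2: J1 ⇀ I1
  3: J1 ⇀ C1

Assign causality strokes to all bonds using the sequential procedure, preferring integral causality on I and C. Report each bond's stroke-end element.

#1 →Sf1  (Sf1 fixes flow; stroke at Sf1)
#2 →I1  (I1 outputs flow p/I1)
#3 →J1  (prefer integral on C1)
#0 →R1  (common-e at J1 fixed by 3)

bond 0 →R1
bond 1 →Sf1
bond 2 →I1
bond 3 →J1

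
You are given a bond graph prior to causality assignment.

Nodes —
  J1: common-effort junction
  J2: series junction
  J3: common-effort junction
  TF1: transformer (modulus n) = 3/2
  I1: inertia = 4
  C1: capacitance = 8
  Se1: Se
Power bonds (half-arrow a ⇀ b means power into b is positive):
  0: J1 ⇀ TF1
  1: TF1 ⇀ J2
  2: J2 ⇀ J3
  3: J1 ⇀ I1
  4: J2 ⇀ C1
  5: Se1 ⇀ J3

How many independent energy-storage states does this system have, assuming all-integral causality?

b5 |J3  (source Se1 imposes e)
b2 |J2  (J3: bond 5 brought effort, rest push out)
b3 |I1  (prefer integral on I1)
b0 |J1  (only one effort-in slot at J1)
b1 |TF1  (TF1: transformer flips bond 0)
b4 |J2  (J2: bond 1 brought flow, rest push out)

2  (C1, I1 all integral)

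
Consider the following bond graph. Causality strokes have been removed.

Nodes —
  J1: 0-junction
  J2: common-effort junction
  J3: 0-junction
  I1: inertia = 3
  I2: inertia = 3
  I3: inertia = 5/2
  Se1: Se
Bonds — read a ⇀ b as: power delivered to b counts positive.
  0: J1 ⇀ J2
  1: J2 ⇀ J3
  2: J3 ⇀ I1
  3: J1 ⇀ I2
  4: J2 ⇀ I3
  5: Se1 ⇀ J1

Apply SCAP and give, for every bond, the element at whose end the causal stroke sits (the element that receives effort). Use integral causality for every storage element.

b0 stroke at J2
b1 stroke at J3
b2 stroke at I1
b3 stroke at I2
b4 stroke at I3
b5 stroke at J1

b5 stroke at J1  (Se1 fixes effort; stroke away)
b0 stroke at J2  (common-e at J1 fixed by 5)
b3 stroke at I2  (J1 effort already set via bond 5)
b1 stroke at J3  (common-e at J2 fixed by 0)
b4 stroke at I3  (J2 effort already set via bond 0)
b2 stroke at I1  (J3 effort already set via bond 1)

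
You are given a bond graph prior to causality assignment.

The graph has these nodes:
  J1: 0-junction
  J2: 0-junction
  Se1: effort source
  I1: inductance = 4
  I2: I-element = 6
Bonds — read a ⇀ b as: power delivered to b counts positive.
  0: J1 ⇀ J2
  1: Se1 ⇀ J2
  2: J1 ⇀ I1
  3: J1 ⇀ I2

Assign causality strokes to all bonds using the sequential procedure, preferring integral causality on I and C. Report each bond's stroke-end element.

β0 →J1
β1 →J2
β2 →I1
β3 →I2

bond 1 stroke at J2  (source Se1 imposes e)
bond 0 stroke at J1  (common-e at J2 fixed by 1)
bond 2 stroke at I1  (J1 effort already set via bond 0)
bond 3 stroke at I2  (0-jn J1 has e-setter on 0)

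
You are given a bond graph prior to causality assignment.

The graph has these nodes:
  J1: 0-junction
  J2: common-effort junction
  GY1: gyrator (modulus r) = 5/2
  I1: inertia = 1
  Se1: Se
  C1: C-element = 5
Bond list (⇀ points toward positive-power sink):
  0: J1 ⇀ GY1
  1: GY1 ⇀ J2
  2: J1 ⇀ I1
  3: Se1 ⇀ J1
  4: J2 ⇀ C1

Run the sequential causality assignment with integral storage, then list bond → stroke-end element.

bond 3 →J1  (Se1: effort source, stroke at far end)
bond 0 →GY1  (J1 effort already set via bond 3)
bond 2 →I1  (0-jn J1 has e-setter on 3)
bond 1 →GY1  (GY1 both-in/both-out from 0)
bond 4 →J2  (only one effort-in slot at J2)

#0 stroke→GY1
#1 stroke→GY1
#2 stroke→I1
#3 stroke→J1
#4 stroke→J2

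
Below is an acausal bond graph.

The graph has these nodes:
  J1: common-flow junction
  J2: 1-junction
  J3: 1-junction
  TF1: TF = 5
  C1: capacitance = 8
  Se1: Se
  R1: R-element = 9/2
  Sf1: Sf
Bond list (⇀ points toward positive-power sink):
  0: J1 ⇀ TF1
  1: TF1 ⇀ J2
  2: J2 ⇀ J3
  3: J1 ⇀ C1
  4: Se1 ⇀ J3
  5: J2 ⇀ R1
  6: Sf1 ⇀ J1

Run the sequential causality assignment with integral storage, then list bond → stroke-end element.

#0 |J1
#1 |TF1
#2 |J2
#3 |J1
#4 |J3
#5 |J2
#6 |Sf1

#4 →J3  (Se1 (Se) sets effort on bond)
#6 →Sf1  (source Sf1 imposes f)
#0 →J1  (common-f at J1 fixed by 6)
#3 →J1  (J1: bond 6 brought flow, rest push out)
#2 →J2  (only one flow-in slot at J3)
#1 →TF1  (TF1: transformer flips bond 0)
#5 →J2  (J2: bond 1 brought flow, rest push out)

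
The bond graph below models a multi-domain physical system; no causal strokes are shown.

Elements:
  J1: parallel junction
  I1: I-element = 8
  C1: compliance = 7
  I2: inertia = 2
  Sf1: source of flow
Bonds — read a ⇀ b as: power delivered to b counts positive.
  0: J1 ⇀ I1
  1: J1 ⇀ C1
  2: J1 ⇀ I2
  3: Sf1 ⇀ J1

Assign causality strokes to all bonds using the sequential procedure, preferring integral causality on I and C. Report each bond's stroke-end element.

bond 0 |I1
bond 1 |J1
bond 2 |I2
bond 3 |Sf1

b3 stroke→Sf1  (Sf1 (Sf) sets flow on bond)
b0 stroke→I1  (I1 outputs flow p/I1)
b1 stroke→J1  (prefer integral on C1)
b2 stroke→I2  (J1: bond 1 brought effort, rest push out)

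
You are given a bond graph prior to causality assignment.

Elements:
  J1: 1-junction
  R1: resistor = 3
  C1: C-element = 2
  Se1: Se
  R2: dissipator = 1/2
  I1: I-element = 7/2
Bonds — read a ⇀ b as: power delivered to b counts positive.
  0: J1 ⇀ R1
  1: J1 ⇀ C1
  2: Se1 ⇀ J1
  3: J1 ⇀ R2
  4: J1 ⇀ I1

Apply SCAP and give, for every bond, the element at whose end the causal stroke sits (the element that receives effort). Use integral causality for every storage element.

bond 0 |J1
bond 1 |J1
bond 2 |J1
bond 3 |J1
bond 4 |I1

β2 stroke at J1  (source Se1 imposes e)
β1 stroke at J1  (C1: C, integral causality)
β4 stroke at I1  (I1 outputs flow p/I1)
β0 stroke at J1  (common-f at J1 fixed by 4)
β3 stroke at J1  (common-f at J1 fixed by 4)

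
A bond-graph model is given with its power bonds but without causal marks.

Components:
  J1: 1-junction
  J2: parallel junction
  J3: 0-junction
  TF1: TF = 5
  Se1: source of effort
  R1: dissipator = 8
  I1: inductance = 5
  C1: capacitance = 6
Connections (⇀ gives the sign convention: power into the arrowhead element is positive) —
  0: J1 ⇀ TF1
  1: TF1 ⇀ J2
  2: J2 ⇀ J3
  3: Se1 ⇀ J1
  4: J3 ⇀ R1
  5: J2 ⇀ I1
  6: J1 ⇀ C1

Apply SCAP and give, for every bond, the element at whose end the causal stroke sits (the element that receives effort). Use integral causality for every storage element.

β3 |J1  (Se1: effort source, stroke at far end)
β5 |I1  (prefer integral on I1)
β6 |J1  (C1: C, integral causality)
β0 |TF1  (only one flow-in slot at J1)
β1 |J2  (TF TF1: opposite of bond 0)
β2 |J3  (J2 effort already set via bond 1)
β4 |R1  (J3 effort already set via bond 2)

#0 stroke→TF1
#1 stroke→J2
#2 stroke→J3
#3 stroke→J1
#4 stroke→R1
#5 stroke→I1
#6 stroke→J1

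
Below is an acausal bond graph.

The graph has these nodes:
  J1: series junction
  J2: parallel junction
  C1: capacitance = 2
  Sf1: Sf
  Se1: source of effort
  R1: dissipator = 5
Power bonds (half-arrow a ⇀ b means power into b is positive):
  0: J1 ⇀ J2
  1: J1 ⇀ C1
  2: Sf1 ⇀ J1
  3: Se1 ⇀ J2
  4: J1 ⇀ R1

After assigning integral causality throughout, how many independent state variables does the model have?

#2 |Sf1  (Sf1 fixes flow; stroke at Sf1)
#3 |J2  (Se1 fixes effort; stroke away)
#0 |J1  (1-jn J1 has f-setter on 2)
#1 |J1  (J1 flow already set via bond 2)
#4 |J1  (common-f at J1 fixed by 2)

1  (C1 all integral)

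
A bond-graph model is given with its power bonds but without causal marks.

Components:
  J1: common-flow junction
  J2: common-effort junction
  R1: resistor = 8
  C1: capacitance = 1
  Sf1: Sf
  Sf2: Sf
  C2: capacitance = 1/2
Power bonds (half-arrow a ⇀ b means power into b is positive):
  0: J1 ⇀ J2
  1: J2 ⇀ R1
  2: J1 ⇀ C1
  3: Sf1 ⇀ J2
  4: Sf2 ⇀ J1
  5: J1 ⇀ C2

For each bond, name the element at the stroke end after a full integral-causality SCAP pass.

β3 stroke→Sf1  (Sf1 fixes flow; stroke at Sf1)
β4 stroke→Sf2  (Sf2 (Sf) sets flow on bond)
β0 stroke→J1  (common-f at J1 fixed by 4)
β2 stroke→J1  (1-jn J1 has f-setter on 4)
β5 stroke→J1  (J1 flow already set via bond 4)
β1 stroke→J2  (closing 0-jn rule on J2)

bond 0 stroke→J1
bond 1 stroke→J2
bond 2 stroke→J1
bond 3 stroke→Sf1
bond 4 stroke→Sf2
bond 5 stroke→J1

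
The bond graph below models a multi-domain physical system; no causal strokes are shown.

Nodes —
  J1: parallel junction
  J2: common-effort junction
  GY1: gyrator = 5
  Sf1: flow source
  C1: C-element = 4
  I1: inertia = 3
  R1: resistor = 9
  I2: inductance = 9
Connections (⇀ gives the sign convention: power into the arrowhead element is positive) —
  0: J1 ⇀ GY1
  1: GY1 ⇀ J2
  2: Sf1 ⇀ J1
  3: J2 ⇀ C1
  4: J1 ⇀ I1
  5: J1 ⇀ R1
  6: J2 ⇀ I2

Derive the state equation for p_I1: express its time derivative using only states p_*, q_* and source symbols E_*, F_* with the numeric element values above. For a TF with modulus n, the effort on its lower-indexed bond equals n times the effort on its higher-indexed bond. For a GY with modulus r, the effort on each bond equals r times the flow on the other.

dp_I1/dt = 9*F_Sf1 - 3*p_I1 - 9*q_C1/20

bond 2 →Sf1  (Sf1: flow source, stroke at near end)
bond 3 →J2  (C1 integral (e out))
bond 1 →GY1  (J2 effort already set via bond 3)
bond 6 →I2  (J2 effort already set via bond 3)
bond 0 →GY1  (GY1 both-in/both-out from 1)
bond 4 →I1  (I1 integral (f out))
bond 5 →J1  (closing 0-jn rule on J1)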